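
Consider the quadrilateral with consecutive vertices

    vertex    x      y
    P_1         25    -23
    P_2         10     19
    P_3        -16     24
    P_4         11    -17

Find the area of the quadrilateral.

714.5

Apply the surveyor's formula: 2A = Σ (x_i·y_{i+1} − x_{i+1}·y_i), indices taken mod 4.
Σ = (705) + (544) + (8) + (172) = 1429
Area = |Σ|/2 = 714.5.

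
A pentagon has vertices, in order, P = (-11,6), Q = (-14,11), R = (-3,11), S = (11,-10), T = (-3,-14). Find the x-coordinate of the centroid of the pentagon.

Apply the shoelace (surveyor's) formula. First the cross-terms c_i = x_i·y_{i+1} − x_{i+1}·y_i:
  -37, -121, -91, -184, -172  ⇒  2A = -605, A = -302.5.
Then Σ (x_i + x_{i+1})·c_i = 3190, so x̄ = 3190 / (6·(-302.5)) = -58/33.

-58/33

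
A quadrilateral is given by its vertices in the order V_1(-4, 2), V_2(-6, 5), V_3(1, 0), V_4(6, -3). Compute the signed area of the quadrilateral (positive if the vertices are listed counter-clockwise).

Cross-terms: -8, -5, -3, 0  ⇒  Σ = -16
Signed area = Σ/2 = -8 (negative ⇒ clockwise traversal).

-8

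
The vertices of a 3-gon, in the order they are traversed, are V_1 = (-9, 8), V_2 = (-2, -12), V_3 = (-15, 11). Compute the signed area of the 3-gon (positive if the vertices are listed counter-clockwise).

-49.5

Apply the shoelace (surveyor's) formula: 2A = Σ (x_i·y_{i+1} − x_{i+1}·y_i), indices taken mod 3.
Σ = (124) + (-202) + (-21) = -99
Signed area = Σ/2 = -49.5 (negative ⇒ clockwise traversal).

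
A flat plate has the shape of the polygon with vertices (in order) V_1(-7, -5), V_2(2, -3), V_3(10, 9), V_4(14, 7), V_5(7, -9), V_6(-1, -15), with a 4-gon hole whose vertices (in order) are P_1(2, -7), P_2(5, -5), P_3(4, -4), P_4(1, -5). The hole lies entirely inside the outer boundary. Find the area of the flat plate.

177

Outer boundary:
V_1→V_2: (-7)(-3) − (2)(-5) = 31
V_2→V_3: (2)(9) − (10)(-3) = 48
V_3→V_4: (10)(7) − (14)(9) = -56
V_4→V_5: (14)(-9) − (7)(7) = -175
V_5→V_6: (7)(-15) − (-1)(-9) = -114
V_6→V_1: (-1)(-5) − (-7)(-15) = -100
Σ = -366
Area = |Σ|/2 = 183.
Hole:
P_1→P_2: (2)(-5) − (5)(-7) = 25
P_2→P_3: (5)(-4) − (4)(-5) = 0
P_3→P_4: (4)(-5) − (1)(-4) = -16
P_4→P_1: (1)(-7) − (2)(-5) = 3
Σ = 12
Area = |Σ|/2 = 6.
Net area = 183 − 6 = 177.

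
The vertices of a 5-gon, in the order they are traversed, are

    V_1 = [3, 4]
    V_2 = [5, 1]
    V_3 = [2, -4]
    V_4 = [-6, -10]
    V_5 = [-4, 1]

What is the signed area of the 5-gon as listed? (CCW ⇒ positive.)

-74

Apply the shoelace (surveyor's) formula: 2A = Σ (x_i·y_{i+1} − x_{i+1}·y_i), indices taken mod 5.
Σ = (-17) + (-22) + (-44) + (-46) + (-19) = -148
Signed area = Σ/2 = -74 (negative ⇒ clockwise traversal).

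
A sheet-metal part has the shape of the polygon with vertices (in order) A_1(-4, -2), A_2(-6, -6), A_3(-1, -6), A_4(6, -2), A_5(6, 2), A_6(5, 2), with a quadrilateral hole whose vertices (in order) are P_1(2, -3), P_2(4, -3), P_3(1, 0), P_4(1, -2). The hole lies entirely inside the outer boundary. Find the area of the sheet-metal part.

Outer boundary:
Σ = (12) + (30) + (38) + (24) + (2) + (-2) = 104
Area = |Σ|/2 = 52.
Hole:
Apply the shoelace (surveyor's) formula: 2A = Σ (x_i·y_{i+1} − x_{i+1}·y_i), indices taken mod 4.
P_1→P_2: (2)(-3) − (4)(-3) = 6
P_2→P_3: (4)(0) − (1)(-3) = 3
P_3→P_4: (1)(-2) − (1)(0) = -2
P_4→P_1: (1)(-3) − (2)(-2) = 1
Σ = 8
Area = |Σ|/2 = 4.
Net area = 52 − 4 = 48.

48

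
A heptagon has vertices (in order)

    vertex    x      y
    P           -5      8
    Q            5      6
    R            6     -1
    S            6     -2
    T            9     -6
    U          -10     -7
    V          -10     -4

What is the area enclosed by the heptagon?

Apply Gauss's area formula: 2A = Σ (x_i·y_{i+1} − x_{i+1}·y_i), indices taken mod 7.
P→Q: (-5)(6) − (5)(8) = -70
Q→R: (5)(-1) − (6)(6) = -41
R→S: (6)(-2) − (6)(-1) = -6
S→T: (6)(-6) − (9)(-2) = -18
T→U: (9)(-7) − (-10)(-6) = -123
U→V: (-10)(-4) − (-10)(-7) = -30
V→P: (-10)(8) − (-5)(-4) = -100
Σ = -388
Area = |Σ|/2 = 194.

194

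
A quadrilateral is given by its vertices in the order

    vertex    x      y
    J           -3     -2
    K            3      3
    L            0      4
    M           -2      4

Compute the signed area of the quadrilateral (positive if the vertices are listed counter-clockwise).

Apply the shoelace formula: 2A = Σ (x_i·y_{i+1} − x_{i+1}·y_i), indices taken mod 4.
Σ = (-3) + (12) + (8) + (16) = 33
Signed area = Σ/2 = 16.5 (positive ⇒ counter-clockwise traversal).

16.5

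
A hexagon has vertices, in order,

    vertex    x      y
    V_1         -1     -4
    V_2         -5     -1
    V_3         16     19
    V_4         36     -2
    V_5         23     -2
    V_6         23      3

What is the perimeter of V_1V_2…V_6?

|V_1V_2| = √((-4)² + (3)²) = √25 = 5
|V_2V_3| = √((21)² + (20)²) = √841 = 29
|V_3V_4| = √((20)² + (-21)²) = √841 = 29
|V_4V_5| = √((-13)² + (0)²) = √169 = 13
|V_5V_6| = √((0)² + (5)²) = √25 = 5
|V_6V_1| = √((-24)² + (-7)²) = √625 = 25
Perimeter = 5 + 29 + 29 + 13 + 5 + 25 = 106.

106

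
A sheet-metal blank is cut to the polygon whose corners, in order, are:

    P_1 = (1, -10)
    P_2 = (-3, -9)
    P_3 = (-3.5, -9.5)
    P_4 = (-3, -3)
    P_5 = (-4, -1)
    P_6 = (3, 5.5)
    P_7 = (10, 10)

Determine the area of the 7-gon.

111.5

Σ = (-39) + (-3) + (-18) + (-9) + (-19) + (-25) + (-110) = -223
Area = |Σ|/2 = 111.5.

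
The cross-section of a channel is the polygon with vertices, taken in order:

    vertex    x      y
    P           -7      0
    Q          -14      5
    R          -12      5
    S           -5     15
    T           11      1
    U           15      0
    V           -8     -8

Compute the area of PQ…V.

Apply the surveyor's formula: 2A = Σ (x_i·y_{i+1} − x_{i+1}·y_i), indices taken mod 7.
Σ = (-35) + (-10) + (-155) + (-170) + (-15) + (-120) + (-56) = -561
Area = |Σ|/2 = 280.5.

280.5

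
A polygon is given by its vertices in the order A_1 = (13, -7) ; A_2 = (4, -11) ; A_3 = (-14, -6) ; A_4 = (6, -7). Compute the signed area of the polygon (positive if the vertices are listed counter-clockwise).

-55

Σ = (-115) + (-178) + (134) + (49) = -110
Signed area = Σ/2 = -55 (negative ⇒ clockwise traversal).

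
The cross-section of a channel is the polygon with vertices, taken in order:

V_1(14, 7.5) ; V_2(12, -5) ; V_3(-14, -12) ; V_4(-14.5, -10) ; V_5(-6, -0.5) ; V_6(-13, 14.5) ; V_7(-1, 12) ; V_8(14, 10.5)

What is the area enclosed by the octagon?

458.125

Σ = (-160) + (-214) + (-34) + (-52.75) + (-93.5) + (-141.5) + (-178.5) + (-42) = -916.25
Area = |Σ|/2 = 458.125.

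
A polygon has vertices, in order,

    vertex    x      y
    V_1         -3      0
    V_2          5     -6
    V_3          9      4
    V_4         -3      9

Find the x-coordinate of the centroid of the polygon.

367/159

Apply the shoelace (surveyor's) formula. First the cross-terms c_i = x_i·y_{i+1} − x_{i+1}·y_i:
  18, 74, 93, 27  ⇒  2A = 212, A = 106.
Then Σ (x_i + x_{i+1})·c_i = 1468, so x̄ = 1468 / (6·106) = 367/159.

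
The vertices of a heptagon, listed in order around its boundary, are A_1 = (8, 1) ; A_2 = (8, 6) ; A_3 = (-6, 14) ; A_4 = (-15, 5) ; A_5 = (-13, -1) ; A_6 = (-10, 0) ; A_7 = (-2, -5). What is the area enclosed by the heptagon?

A_1→A_2: (8)(6) − (8)(1) = 40
A_2→A_3: (8)(14) − (-6)(6) = 148
A_3→A_4: (-6)(5) − (-15)(14) = 180
A_4→A_5: (-15)(-1) − (-13)(5) = 80
A_5→A_6: (-13)(0) − (-10)(-1) = -10
A_6→A_7: (-10)(-5) − (-2)(0) = 50
A_7→A_1: (-2)(1) − (8)(-5) = 38
Σ = 526
Area = |Σ|/2 = 263.

263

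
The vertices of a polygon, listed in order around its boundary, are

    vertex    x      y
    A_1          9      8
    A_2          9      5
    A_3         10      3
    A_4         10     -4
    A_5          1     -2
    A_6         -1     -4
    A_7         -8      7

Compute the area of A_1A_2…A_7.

Σ = (-27) + (-23) + (-70) + (-16) + (-6) + (-39) + (-127) = -308
Area = |Σ|/2 = 154.

154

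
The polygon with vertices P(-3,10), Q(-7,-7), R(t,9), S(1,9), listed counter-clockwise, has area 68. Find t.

5

The doubled signed area Σ (x_i y_{i+1} − x_{i+1} y_i) is linear in t.
With t=0 it equals 56; the coefficient of t is 16 (from the two edges through R).
So 16·t + 56 = 2·68 = 136 ⇒ t = 5.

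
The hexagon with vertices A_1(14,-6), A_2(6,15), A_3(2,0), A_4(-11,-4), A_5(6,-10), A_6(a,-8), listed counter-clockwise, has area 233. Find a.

15

The doubled signed area Σ (x_i y_{i+1} − x_{i+1} y_i) is linear in a.
With a=0 it equals 406; the coefficient of a is 4 (from the two edges through A_6).
So 4·a + 406 = 2·233 = 466 ⇒ a = 15.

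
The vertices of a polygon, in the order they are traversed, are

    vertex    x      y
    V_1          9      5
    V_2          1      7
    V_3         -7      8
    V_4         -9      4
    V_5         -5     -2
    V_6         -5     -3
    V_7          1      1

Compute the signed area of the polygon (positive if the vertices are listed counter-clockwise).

98

Apply Gauss's area formula: 2A = Σ (x_i·y_{i+1} − x_{i+1}·y_i), indices taken mod 7.
Σ = (58) + (57) + (44) + (38) + (5) + (-2) + (-4) = 196
Signed area = Σ/2 = 98 (positive ⇒ counter-clockwise traversal).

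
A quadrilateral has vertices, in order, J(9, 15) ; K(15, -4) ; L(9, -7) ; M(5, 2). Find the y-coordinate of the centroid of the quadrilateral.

Apply the shoelace formula. First the cross-terms c_i = x_i·y_{i+1} − x_{i+1}·y_i:
  -261, -69, 53, 57  ⇒  2A = -220, A = -110.
Then Σ (y_i + y_{i+1})·c_i = -1408, so ȳ = -1408 / (6·(-110)) = 32/15.

32/15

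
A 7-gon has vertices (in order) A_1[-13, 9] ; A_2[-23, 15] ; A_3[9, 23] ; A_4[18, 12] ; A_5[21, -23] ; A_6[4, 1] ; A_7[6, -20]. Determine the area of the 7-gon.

Apply the shoelace (surveyor's) formula: 2A = Σ (x_i·y_{i+1} − x_{i+1}·y_i), indices taken mod 7.
Cross-terms: 12, -664, -306, -666, 113, -86, -206  ⇒  Σ = -1803
Area = |Σ|/2 = 901.5.

901.5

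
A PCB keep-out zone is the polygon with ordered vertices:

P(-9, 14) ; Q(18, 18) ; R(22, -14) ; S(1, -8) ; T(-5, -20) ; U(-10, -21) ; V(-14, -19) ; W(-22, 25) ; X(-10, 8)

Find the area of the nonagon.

1122.5

Apply Gauss's area formula: 2A = Σ (x_i·y_{i+1} − x_{i+1}·y_i), indices taken mod 9.
Σ = (-414) + (-648) + (-162) + (-60) + (-95) + (-104) + (-768) + (74) + (-68) = -2245
Area = |Σ|/2 = 1122.5.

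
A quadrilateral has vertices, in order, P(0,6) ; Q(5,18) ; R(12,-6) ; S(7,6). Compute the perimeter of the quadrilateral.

58

|PQ| = √((5)² + (12)²) = √169 = 13
|QR| = √((7)² + (-24)²) = √625 = 25
|RS| = √((-5)² + (12)²) = √169 = 13
|SP| = √((-7)² + (0)²) = √49 = 7
Perimeter = 13 + 25 + 13 + 7 = 58.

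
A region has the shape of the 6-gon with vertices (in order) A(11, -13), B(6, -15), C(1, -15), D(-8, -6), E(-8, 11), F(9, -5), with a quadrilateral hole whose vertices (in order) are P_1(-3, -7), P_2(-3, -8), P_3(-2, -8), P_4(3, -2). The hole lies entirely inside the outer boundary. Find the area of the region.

266.5

Outer boundary:
Apply Gauss's area formula: 2A = Σ (x_i·y_{i+1} − x_{i+1}·y_i), indices taken mod 6.
Cross-terms: -87, -75, -126, -136, -59, -62  ⇒  Σ = -545
Area = |Σ|/2 = 272.5.
Hole:
P_1→P_2: (-3)(-8) − (-3)(-7) = 3
P_2→P_3: (-3)(-8) − (-2)(-8) = 8
P_3→P_4: (-2)(-2) − (3)(-8) = 28
P_4→P_1: (3)(-7) − (-3)(-2) = -27
Σ = 12
Area = |Σ|/2 = 6.
Net area = 272.5 − 6 = 266.5.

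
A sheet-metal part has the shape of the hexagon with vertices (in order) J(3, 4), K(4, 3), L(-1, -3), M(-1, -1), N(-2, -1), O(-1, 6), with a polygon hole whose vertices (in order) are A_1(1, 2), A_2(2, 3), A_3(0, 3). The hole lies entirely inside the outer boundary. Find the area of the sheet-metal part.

26

Outer boundary:
J→K: (3)(3) − (4)(4) = -7
K→L: (4)(-3) − (-1)(3) = -9
L→M: (-1)(-1) − (-1)(-3) = -2
M→N: (-1)(-1) − (-2)(-1) = -1
N→O: (-2)(6) − (-1)(-1) = -13
O→J: (-1)(4) − (3)(6) = -22
Σ = -54
Area = |Σ|/2 = 27.
Hole:
Cross-terms: -1, 6, -3  ⇒  Σ = 2
Area = |Σ|/2 = 1.
Net area = 27 − 1 = 26.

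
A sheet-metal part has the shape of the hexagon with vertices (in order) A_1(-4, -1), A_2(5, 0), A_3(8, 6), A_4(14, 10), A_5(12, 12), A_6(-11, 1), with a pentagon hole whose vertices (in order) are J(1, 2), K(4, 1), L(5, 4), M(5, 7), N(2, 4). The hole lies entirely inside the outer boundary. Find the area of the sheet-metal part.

Outer boundary:
Apply the shoelace (surveyor's) formula: 2A = Σ (x_i·y_{i+1} − x_{i+1}·y_i), indices taken mod 6.
Σ = (5) + (30) + (-4) + (48) + (144) + (15) = 238
Area = |Σ|/2 = 119.
Hole:
Apply Gauss's area formula: 2A = Σ (x_i·y_{i+1} − x_{i+1}·y_i), indices taken mod 5.
Cross-terms: -7, 11, 15, 6, 0  ⇒  Σ = 25
Area = |Σ|/2 = 12.5.
Net area = 119 − 12.5 = 106.5.

106.5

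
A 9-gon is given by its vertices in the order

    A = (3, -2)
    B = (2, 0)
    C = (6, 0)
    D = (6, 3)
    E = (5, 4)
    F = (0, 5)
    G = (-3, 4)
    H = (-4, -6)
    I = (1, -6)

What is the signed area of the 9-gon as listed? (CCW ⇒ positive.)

75.5

Apply the shoelace (surveyor's) formula: 2A = Σ (x_i·y_{i+1} − x_{i+1}·y_i), indices taken mod 9.
Σ = (4) + (0) + (18) + (9) + (25) + (15) + (34) + (30) + (16) = 151
Signed area = Σ/2 = 75.5 (positive ⇒ counter-clockwise traversal).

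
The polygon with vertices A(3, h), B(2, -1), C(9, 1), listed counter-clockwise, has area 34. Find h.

The doubled signed area Σ (x_i y_{i+1} − x_{i+1} y_i) is linear in h.
With h=0 it equals 5; the coefficient of h is 7 (from the two edges through A).
So 7·h + 5 = 2·34 = 68 ⇒ h = 9.

9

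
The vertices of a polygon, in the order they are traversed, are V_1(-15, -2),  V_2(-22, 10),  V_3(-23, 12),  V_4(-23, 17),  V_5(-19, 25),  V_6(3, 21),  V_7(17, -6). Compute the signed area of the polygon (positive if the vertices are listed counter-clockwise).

Cross-terms: -194, -34, -115, -252, -474, -375, -124  ⇒  Σ = -1568
Signed area = Σ/2 = -784 (negative ⇒ clockwise traversal).

-784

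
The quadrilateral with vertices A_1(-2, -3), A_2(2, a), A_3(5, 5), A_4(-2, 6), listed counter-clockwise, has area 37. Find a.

0

The doubled signed area Σ (x_i y_{i+1} − x_{i+1} y_i) is linear in a.
With a=0 it equals 74; the coefficient of a is -7 (from the two edges through A_2).
So -7·a + 74 = 2·37 = 74 ⇒ a = 0.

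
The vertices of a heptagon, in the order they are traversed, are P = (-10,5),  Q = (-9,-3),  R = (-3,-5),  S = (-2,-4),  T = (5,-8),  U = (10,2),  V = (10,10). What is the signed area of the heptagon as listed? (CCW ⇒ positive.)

234.5

Apply the shoelace formula: 2A = Σ (x_i·y_{i+1} − x_{i+1}·y_i), indices taken mod 7.
P→Q: (-10)(-3) − (-9)(5) = 75
Q→R: (-9)(-5) − (-3)(-3) = 36
R→S: (-3)(-4) − (-2)(-5) = 2
S→T: (-2)(-8) − (5)(-4) = 36
T→U: (5)(2) − (10)(-8) = 90
U→V: (10)(10) − (10)(2) = 80
V→P: (10)(5) − (-10)(10) = 150
Σ = 469
Signed area = Σ/2 = 234.5 (positive ⇒ counter-clockwise traversal).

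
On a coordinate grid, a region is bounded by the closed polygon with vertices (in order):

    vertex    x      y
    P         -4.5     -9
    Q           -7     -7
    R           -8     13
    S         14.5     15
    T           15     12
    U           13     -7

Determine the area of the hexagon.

473.75

P→Q: (-4.5)(-7) − (-7)(-9) = -31.5
Q→R: (-7)(13) − (-8)(-7) = -147
R→S: (-8)(15) − (14.5)(13) = -308.5
S→T: (14.5)(12) − (15)(15) = -51
T→U: (15)(-7) − (13)(12) = -261
U→P: (13)(-9) − (-4.5)(-7) = -148.5
Σ = -947.5
Area = |Σ|/2 = 473.75.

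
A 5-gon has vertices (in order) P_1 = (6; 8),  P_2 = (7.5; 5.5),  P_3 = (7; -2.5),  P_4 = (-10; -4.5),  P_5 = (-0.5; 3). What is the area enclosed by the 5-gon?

Apply the shoelace (surveyor's) formula: 2A = Σ (x_i·y_{i+1} − x_{i+1}·y_i), indices taken mod 5.
Σ = (-27) + (-57.25) + (-56.5) + (-32.25) + (-22) = -195
Area = |Σ|/2 = 97.5.

97.5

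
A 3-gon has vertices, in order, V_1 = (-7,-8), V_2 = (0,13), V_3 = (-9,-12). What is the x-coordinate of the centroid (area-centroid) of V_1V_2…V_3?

-16/3

Apply the shoelace (surveyor's) formula. First the cross-terms c_i = x_i·y_{i+1} − x_{i+1}·y_i:
  -91, 117, -12  ⇒  2A = 14, A = 7.
Then Σ (x_i + x_{i+1})·c_i = -224, so x̄ = -224 / (6·7) = -16/3.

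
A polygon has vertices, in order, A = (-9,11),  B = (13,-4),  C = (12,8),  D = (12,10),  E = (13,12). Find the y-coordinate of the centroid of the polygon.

1062/167

Apply the shoelace formula. First the cross-terms c_i = x_i·y_{i+1} − x_{i+1}·y_i:
  -107, 152, 24, 14, 251  ⇒  2A = 334, A = 167.
Then Σ (y_i + y_{i+1})·c_i = 6372, so ȳ = 6372 / (6·167) = 1062/167.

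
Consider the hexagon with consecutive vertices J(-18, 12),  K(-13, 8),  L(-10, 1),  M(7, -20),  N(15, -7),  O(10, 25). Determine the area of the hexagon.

Σ = (12) + (67) + (193) + (251) + (445) + (570) = 1538
Area = |Σ|/2 = 769.

769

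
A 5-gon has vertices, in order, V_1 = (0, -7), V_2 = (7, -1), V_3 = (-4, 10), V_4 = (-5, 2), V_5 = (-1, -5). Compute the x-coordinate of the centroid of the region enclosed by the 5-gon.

-2/191

Apply the surveyor's formula. First the cross-terms c_i = x_i·y_{i+1} − x_{i+1}·y_i:
  49, 66, 42, 27, 7  ⇒  2A = 191, A = 95.5.
Then Σ (x_i + x_{i+1})·c_i = -6, so x̄ = -6 / (6·95.5) = -2/191.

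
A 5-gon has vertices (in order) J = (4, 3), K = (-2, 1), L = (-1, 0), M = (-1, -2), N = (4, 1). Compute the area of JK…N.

Σ = (10) + (1) + (2) + (7) + (8) = 28
Area = |Σ|/2 = 14.

14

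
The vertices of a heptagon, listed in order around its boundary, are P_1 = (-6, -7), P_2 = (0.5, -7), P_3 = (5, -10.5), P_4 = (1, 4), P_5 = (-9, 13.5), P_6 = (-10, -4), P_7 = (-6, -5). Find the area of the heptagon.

182.125

Apply the surveyor's formula: 2A = Σ (x_i·y_{i+1} − x_{i+1}·y_i), indices taken mod 7.
Σ = (45.5) + (29.75) + (30.5) + (49.5) + (171) + (26) + (12) = 364.25
Area = |Σ|/2 = 182.125.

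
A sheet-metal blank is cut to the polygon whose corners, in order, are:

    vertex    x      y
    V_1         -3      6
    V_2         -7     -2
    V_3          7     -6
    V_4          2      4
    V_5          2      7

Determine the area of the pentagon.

91.5

Apply the shoelace (surveyor's) formula: 2A = Σ (x_i·y_{i+1} − x_{i+1}·y_i), indices taken mod 5.
Σ = (48) + (56) + (40) + (6) + (33) = 183
Area = |Σ|/2 = 91.5.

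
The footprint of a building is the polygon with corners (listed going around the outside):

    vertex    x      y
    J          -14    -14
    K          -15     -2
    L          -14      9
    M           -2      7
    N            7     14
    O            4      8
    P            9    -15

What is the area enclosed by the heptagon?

Apply the surveyor's formula: 2A = Σ (x_i·y_{i+1} − x_{i+1}·y_i), indices taken mod 7.
J→K: (-14)(-2) − (-15)(-14) = -182
K→L: (-15)(9) − (-14)(-2) = -163
L→M: (-14)(7) − (-2)(9) = -80
M→N: (-2)(14) − (7)(7) = -77
N→O: (7)(8) − (4)(14) = 0
O→P: (4)(-15) − (9)(8) = -132
P→J: (9)(-14) − (-14)(-15) = -336
Σ = -970
Area = |Σ|/2 = 485.

485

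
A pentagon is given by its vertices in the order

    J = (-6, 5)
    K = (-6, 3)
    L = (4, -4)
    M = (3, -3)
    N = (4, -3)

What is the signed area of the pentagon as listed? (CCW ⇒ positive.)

Apply the shoelace formula: 2A = Σ (x_i·y_{i+1} − x_{i+1}·y_i), indices taken mod 5.
Cross-terms: 12, 12, 0, 3, 2  ⇒  Σ = 29
Signed area = Σ/2 = 14.5 (positive ⇒ counter-clockwise traversal).

14.5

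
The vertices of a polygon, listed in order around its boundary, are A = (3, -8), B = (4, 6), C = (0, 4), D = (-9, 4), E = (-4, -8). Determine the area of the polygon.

123

Apply the shoelace (surveyor's) formula: 2A = Σ (x_i·y_{i+1} − x_{i+1}·y_i), indices taken mod 5.
Cross-terms: 50, 16, 36, 88, 56  ⇒  Σ = 246
Area = |Σ|/2 = 123.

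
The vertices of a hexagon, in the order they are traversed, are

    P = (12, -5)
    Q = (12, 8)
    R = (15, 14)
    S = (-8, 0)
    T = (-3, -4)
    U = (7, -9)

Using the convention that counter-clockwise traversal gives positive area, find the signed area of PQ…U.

238

Apply Gauss's area formula: 2A = Σ (x_i·y_{i+1} − x_{i+1}·y_i), indices taken mod 6.
Cross-terms: 156, 48, 112, 32, 55, 73  ⇒  Σ = 476
Signed area = Σ/2 = 238 (positive ⇒ counter-clockwise traversal).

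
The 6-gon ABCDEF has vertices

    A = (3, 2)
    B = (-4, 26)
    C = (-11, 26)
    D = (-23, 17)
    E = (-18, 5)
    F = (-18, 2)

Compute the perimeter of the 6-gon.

84

|AB| = √((-7)² + (24)²) = √625 = 25
|BC| = √((-7)² + (0)²) = √49 = 7
|CD| = √((-12)² + (-9)²) = √225 = 15
|DE| = √((5)² + (-12)²) = √169 = 13
|EF| = √((0)² + (-3)²) = √9 = 3
|FA| = √((21)² + (0)²) = √441 = 21
Perimeter = 25 + 7 + 15 + 13 + 3 + 21 = 84.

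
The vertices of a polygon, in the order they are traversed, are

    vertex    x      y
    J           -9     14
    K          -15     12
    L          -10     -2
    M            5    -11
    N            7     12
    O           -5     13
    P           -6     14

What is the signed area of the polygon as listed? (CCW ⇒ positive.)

355

J→K: (-9)(12) − (-15)(14) = 102
K→L: (-15)(-2) − (-10)(12) = 150
L→M: (-10)(-11) − (5)(-2) = 120
M→N: (5)(12) − (7)(-11) = 137
N→O: (7)(13) − (-5)(12) = 151
O→P: (-5)(14) − (-6)(13) = 8
P→J: (-6)(14) − (-9)(14) = 42
Σ = 710
Signed area = Σ/2 = 355 (positive ⇒ counter-clockwise traversal).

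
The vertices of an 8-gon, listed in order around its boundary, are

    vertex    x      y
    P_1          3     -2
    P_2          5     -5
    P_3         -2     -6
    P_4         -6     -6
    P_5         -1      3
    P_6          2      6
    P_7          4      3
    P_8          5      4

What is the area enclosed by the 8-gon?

Apply Gauss's area formula: 2A = Σ (x_i·y_{i+1} − x_{i+1}·y_i), indices taken mod 8.
Σ = (-5) + (-40) + (-24) + (-24) + (-12) + (-18) + (1) + (-22) = -144
Area = |Σ|/2 = 72.

72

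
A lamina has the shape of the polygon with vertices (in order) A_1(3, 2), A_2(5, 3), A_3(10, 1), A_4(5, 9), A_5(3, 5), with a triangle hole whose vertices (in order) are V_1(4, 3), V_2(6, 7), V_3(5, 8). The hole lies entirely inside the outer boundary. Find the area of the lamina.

21

Outer boundary:
Σ = (-1) + (-25) + (85) + (-2) + (-9) = 48
Area = |Σ|/2 = 24.
Hole:
Σ = (10) + (13) + (-17) = 6
Area = |Σ|/2 = 3.
Net area = 24 − 3 = 21.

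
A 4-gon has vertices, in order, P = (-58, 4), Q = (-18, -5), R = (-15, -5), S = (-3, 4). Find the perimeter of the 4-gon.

114

|PQ| = √((40)² + (-9)²) = √1681 = 41
|QR| = √((3)² + (0)²) = √9 = 3
|RS| = √((12)² + (9)²) = √225 = 15
|SP| = √((-55)² + (0)²) = √3025 = 55
Perimeter = 41 + 3 + 15 + 55 = 114.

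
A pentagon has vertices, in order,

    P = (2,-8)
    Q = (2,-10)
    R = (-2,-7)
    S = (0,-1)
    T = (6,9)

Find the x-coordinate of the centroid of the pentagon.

16/9

Apply Gauss's area formula. First the cross-terms c_i = x_i·y_{i+1} − x_{i+1}·y_i:
  -4, -34, 2, 6, -66  ⇒  2A = -96, A = -48.
Then Σ (x_i + x_{i+1})·c_i = -512, so x̄ = -512 / (6·(-48)) = 16/9.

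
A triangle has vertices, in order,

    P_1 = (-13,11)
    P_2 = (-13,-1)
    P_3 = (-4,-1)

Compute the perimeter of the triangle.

36

|P_1P_2| = √((0)² + (-12)²) = √144 = 12
|P_2P_3| = √((9)² + (0)²) = √81 = 9
|P_3P_1| = √((-9)² + (12)²) = √225 = 15
Perimeter = 12 + 9 + 15 = 36.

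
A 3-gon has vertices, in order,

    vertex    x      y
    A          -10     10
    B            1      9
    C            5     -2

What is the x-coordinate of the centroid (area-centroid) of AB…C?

Apply the shoelace (surveyor's) formula. First the cross-terms c_i = x_i·y_{i+1} − x_{i+1}·y_i:
  -100, -47, 30  ⇒  2A = -117, A = -58.5.
Then Σ (x_i + x_{i+1})·c_i = 468, so x̄ = 468 / (6·(-58.5)) = -4/3.

-4/3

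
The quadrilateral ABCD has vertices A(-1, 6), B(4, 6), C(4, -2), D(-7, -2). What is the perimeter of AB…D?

34

|AB| = √((5)² + (0)²) = √25 = 5
|BC| = √((0)² + (-8)²) = √64 = 8
|CD| = √((-11)² + (0)²) = √121 = 11
|DA| = √((6)² + (8)²) = √100 = 10
Perimeter = 5 + 8 + 11 + 10 = 34.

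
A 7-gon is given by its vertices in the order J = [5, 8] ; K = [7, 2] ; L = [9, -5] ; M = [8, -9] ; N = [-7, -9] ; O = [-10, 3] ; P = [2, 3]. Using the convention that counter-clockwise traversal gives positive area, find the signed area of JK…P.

-210.5

Apply the surveyor's formula: 2A = Σ (x_i·y_{i+1} − x_{i+1}·y_i), indices taken mod 7.
Cross-terms: -46, -53, -41, -135, -111, -36, 1  ⇒  Σ = -421
Signed area = Σ/2 = -210.5 (negative ⇒ clockwise traversal).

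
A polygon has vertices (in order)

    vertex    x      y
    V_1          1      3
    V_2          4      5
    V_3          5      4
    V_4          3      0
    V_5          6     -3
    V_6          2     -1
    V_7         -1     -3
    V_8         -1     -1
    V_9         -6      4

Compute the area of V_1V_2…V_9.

Apply the shoelace formula: 2A = Σ (x_i·y_{i+1} − x_{i+1}·y_i), indices taken mod 9.
V_1→V_2: (1)(5) − (4)(3) = -7
V_2→V_3: (4)(4) − (5)(5) = -9
V_3→V_4: (5)(0) − (3)(4) = -12
V_4→V_5: (3)(-3) − (6)(0) = -9
V_5→V_6: (6)(-1) − (2)(-3) = 0
V_6→V_7: (2)(-3) − (-1)(-1) = -7
V_7→V_8: (-1)(-1) − (-1)(-3) = -2
V_8→V_9: (-1)(4) − (-6)(-1) = -10
V_9→V_1: (-6)(3) − (1)(4) = -22
Σ = -78
Area = |Σ|/2 = 39.

39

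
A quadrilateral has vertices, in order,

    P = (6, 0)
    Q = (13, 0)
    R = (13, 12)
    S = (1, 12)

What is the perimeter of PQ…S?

|PQ| = √((7)² + (0)²) = √49 = 7
|QR| = √((0)² + (12)²) = √144 = 12
|RS| = √((-12)² + (0)²) = √144 = 12
|SP| = √((5)² + (-12)²) = √169 = 13
Perimeter = 7 + 12 + 12 + 13 = 44.

44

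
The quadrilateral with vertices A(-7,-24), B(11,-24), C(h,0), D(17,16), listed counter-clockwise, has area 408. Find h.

The doubled signed area Σ (x_i y_{i+1} − x_{i+1} y_i) is linear in h.
With h=0 it equals 136; the coefficient of h is 40 (from the two edges through C).
So 40·h + 136 = 2·408 = 816 ⇒ h = 17.

17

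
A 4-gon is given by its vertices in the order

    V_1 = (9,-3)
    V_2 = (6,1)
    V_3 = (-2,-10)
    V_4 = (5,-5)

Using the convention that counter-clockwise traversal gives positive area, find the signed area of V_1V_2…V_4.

29.5

Apply the shoelace (surveyor's) formula: 2A = Σ (x_i·y_{i+1} − x_{i+1}·y_i), indices taken mod 4.
V_1→V_2: (9)(1) − (6)(-3) = 27
V_2→V_3: (6)(-10) − (-2)(1) = -58
V_3→V_4: (-2)(-5) − (5)(-10) = 60
V_4→V_1: (5)(-3) − (9)(-5) = 30
Σ = 59
Signed area = Σ/2 = 29.5 (positive ⇒ counter-clockwise traversal).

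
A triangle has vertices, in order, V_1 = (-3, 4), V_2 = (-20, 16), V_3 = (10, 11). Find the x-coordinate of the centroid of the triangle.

-13/3

Apply Gauss's area formula. First the cross-terms c_i = x_i·y_{i+1} − x_{i+1}·y_i:
  32, -380, 73  ⇒  2A = -275, A = -137.5.
Then Σ (x_i + x_{i+1})·c_i = 3575, so x̄ = 3575 / (6·(-137.5)) = -13/3.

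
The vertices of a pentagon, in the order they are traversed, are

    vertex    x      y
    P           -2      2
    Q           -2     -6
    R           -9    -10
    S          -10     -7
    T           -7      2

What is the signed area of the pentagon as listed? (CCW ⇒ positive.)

-67

Apply Gauss's area formula: 2A = Σ (x_i·y_{i+1} − x_{i+1}·y_i), indices taken mod 5.
P→Q: (-2)(-6) − (-2)(2) = 16
Q→R: (-2)(-10) − (-9)(-6) = -34
R→S: (-9)(-7) − (-10)(-10) = -37
S→T: (-10)(2) − (-7)(-7) = -69
T→P: (-7)(2) − (-2)(2) = -10
Σ = -134
Signed area = Σ/2 = -67 (negative ⇒ clockwise traversal).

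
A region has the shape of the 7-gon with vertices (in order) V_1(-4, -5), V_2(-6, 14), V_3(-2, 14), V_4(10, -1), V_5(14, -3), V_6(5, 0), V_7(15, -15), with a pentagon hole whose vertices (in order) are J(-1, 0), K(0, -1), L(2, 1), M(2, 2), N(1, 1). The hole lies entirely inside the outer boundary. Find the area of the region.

242.5

Outer boundary:
Cross-terms: -86, -56, -138, -16, 15, -75, -135  ⇒  Σ = -491
Area = |Σ|/2 = 245.5.
Hole:
Apply the shoelace (surveyor's) formula: 2A = Σ (x_i·y_{i+1} − x_{i+1}·y_i), indices taken mod 5.
Σ = (1) + (2) + (2) + (0) + (1) = 6
Area = |Σ|/2 = 3.
Net area = 245.5 − 3 = 242.5.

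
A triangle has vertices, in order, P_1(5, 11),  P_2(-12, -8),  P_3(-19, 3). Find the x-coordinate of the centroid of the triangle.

-26/3

Apply the shoelace formula. First the cross-terms c_i = x_i·y_{i+1} − x_{i+1}·y_i:
  92, -188, -224  ⇒  2A = -320, A = -160.
Then Σ (x_i + x_{i+1})·c_i = 8320, so x̄ = 8320 / (6·(-160)) = -26/3.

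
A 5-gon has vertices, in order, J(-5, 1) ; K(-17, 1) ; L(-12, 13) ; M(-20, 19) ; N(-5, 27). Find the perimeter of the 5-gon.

|JK| = √((-12)² + (0)²) = √144 = 12
|KL| = √((5)² + (12)²) = √169 = 13
|LM| = √((-8)² + (6)²) = √100 = 10
|MN| = √((15)² + (8)²) = √289 = 17
|NJ| = √((0)² + (-26)²) = √676 = 26
Perimeter = 12 + 13 + 10 + 17 + 26 = 78.

78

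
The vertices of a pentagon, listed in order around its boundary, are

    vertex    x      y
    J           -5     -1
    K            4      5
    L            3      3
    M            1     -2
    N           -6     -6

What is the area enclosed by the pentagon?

37.5

Cross-terms: -21, -3, -9, -18, -24  ⇒  Σ = -75
Area = |Σ|/2 = 37.5.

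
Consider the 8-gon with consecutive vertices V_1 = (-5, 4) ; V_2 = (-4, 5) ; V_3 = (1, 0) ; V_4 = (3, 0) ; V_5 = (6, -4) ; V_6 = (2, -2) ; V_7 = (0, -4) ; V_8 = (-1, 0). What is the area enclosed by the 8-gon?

Apply the shoelace formula: 2A = Σ (x_i·y_{i+1} − x_{i+1}·y_i), indices taken mod 8.
Σ = (-9) + (-5) + (0) + (-12) + (-4) + (-8) + (-4) + (-4) = -46
Area = |Σ|/2 = 23.

23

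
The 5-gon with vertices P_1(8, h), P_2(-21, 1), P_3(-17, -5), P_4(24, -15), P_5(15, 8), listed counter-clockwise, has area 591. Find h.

9

The doubled signed area Σ (x_i y_{i+1} − x_{i+1} y_i) is linear in h.
With h=0 it equals 858; the coefficient of h is 36 (from the two edges through P_1).
So 36·h + 858 = 2·591 = 1182 ⇒ h = 9.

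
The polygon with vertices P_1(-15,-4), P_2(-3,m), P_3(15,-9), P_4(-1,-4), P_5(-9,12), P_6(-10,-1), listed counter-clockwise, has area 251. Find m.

The doubled signed area Σ (x_i y_{i+1} − x_{i+1} y_i) is linear in m.
With m=0 it equals 52; the coefficient of m is -30 (from the two edges through P_2).
So -30·m + 52 = 2·251 = 502 ⇒ m = -15.

-15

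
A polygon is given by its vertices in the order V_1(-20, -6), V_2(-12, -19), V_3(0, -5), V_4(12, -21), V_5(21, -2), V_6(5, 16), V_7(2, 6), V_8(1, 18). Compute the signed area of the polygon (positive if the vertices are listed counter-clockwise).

Apply the shoelace formula: 2A = Σ (x_i·y_{i+1} − x_{i+1}·y_i), indices taken mod 8.
Cross-terms: 308, 60, 60, 417, 346, -2, 30, 354  ⇒  Σ = 1573
Signed area = Σ/2 = 786.5 (positive ⇒ counter-clockwise traversal).

786.5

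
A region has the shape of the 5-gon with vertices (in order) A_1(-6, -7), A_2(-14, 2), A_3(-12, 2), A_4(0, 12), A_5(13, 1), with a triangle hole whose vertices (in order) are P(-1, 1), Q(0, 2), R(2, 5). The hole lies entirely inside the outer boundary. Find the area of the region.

249

Outer boundary:
Cross-terms: -110, -4, -144, -156, -85  ⇒  Σ = -499
Area = |Σ|/2 = 249.5.
Hole:
Apply the shoelace (surveyor's) formula: 2A = Σ (x_i·y_{i+1} − x_{i+1}·y_i), indices taken mod 3.
Σ = (-2) + (-4) + (7) = 1
Area = |Σ|/2 = 0.5.
Net area = 249.5 − 0.5 = 249.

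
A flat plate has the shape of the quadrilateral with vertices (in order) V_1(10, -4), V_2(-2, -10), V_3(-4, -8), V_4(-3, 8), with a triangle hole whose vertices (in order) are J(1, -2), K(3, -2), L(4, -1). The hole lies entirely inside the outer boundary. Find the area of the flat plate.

Outer boundary:
Apply the surveyor's formula: 2A = Σ (x_i·y_{i+1} − x_{i+1}·y_i), indices taken mod 4.
V_1→V_2: (10)(-10) − (-2)(-4) = -108
V_2→V_3: (-2)(-8) − (-4)(-10) = -24
V_3→V_4: (-4)(8) − (-3)(-8) = -56
V_4→V_1: (-3)(-4) − (10)(8) = -68
Σ = -256
Area = |Σ|/2 = 128.
Hole:
Apply the shoelace (surveyor's) formula: 2A = Σ (x_i·y_{i+1} − x_{i+1}·y_i), indices taken mod 3.
J→K: (1)(-2) − (3)(-2) = 4
K→L: (3)(-1) − (4)(-2) = 5
L→J: (4)(-2) − (1)(-1) = -7
Σ = 2
Area = |Σ|/2 = 1.
Net area = 128 − 1 = 127.

127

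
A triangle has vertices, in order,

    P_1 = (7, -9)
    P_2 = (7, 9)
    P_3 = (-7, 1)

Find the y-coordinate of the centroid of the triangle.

1/3

Apply Gauss's area formula. First the cross-terms c_i = x_i·y_{i+1} − x_{i+1}·y_i:
  126, 70, 56  ⇒  2A = 252, A = 126.
Then Σ (y_i + y_{i+1})·c_i = 252, so ȳ = 252 / (6·126) = 1/3.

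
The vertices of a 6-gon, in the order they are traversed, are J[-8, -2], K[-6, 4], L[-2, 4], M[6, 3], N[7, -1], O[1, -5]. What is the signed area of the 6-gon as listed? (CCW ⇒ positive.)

-96.5

Apply the shoelace formula: 2A = Σ (x_i·y_{i+1} − x_{i+1}·y_i), indices taken mod 6.
Σ = (-44) + (-16) + (-30) + (-27) + (-34) + (-42) = -193
Signed area = Σ/2 = -96.5 (negative ⇒ clockwise traversal).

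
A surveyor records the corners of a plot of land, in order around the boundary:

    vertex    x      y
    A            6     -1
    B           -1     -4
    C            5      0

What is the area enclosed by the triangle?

Apply the shoelace formula: 2A = Σ (x_i·y_{i+1} − x_{i+1}·y_i), indices taken mod 3.
Cross-terms: -25, 20, -5  ⇒  Σ = -10
Area = |Σ|/2 = 5.

5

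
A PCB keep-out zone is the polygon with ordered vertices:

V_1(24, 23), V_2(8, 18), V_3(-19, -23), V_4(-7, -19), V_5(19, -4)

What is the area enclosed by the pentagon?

764

Apply the shoelace formula: 2A = Σ (x_i·y_{i+1} − x_{i+1}·y_i), indices taken mod 5.
Σ = (248) + (158) + (200) + (389) + (533) = 1528
Area = |Σ|/2 = 764.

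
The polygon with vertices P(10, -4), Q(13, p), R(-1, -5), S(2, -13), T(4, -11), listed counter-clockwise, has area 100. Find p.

6

The doubled signed area Σ (x_i y_{i+1} − x_{i+1} y_i) is linear in p.
With p=0 it equals 134; the coefficient of p is 11 (from the two edges through Q).
So 11·p + 134 = 2·100 = 200 ⇒ p = 6.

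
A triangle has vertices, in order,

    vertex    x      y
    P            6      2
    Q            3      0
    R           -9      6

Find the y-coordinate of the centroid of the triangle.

Apply the shoelace formula. First the cross-terms c_i = x_i·y_{i+1} − x_{i+1}·y_i:
  -6, 18, -54  ⇒  2A = -42, A = -21.
Then Σ (y_i + y_{i+1})·c_i = -336, so ȳ = -336 / (6·(-21)) = 8/3.

8/3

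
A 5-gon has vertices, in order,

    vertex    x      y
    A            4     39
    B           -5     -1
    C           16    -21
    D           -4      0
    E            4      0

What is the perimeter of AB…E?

146

|AB| = √((-9)² + (-40)²) = √1681 = 41
|BC| = √((21)² + (-20)²) = √841 = 29
|CD| = √((-20)² + (21)²) = √841 = 29
|DE| = √((8)² + (0)²) = √64 = 8
|EA| = √((0)² + (39)²) = √1521 = 39
Perimeter = 41 + 29 + 29 + 8 + 39 = 146.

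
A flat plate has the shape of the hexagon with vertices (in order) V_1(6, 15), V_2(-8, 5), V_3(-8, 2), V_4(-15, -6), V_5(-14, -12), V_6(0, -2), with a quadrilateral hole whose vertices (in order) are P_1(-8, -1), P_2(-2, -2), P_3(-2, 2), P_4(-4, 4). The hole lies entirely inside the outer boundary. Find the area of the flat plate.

173

Outer boundary:
Σ = (150) + (24) + (78) + (96) + (28) + (12) = 388
Area = |Σ|/2 = 194.
Hole:
Apply the shoelace (surveyor's) formula: 2A = Σ (x_i·y_{i+1} − x_{i+1}·y_i), indices taken mod 4.
P_1→P_2: (-8)(-2) − (-2)(-1) = 14
P_2→P_3: (-2)(2) − (-2)(-2) = -8
P_3→P_4: (-2)(4) − (-4)(2) = 0
P_4→P_1: (-4)(-1) − (-8)(4) = 36
Σ = 42
Area = |Σ|/2 = 21.
Net area = 194 − 21 = 173.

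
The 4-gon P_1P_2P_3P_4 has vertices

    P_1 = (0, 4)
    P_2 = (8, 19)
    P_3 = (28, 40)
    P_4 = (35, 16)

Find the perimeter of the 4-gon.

|P_1P_2| = √((8)² + (15)²) = √289 = 17
|P_2P_3| = √((20)² + (21)²) = √841 = 29
|P_3P_4| = √((7)² + (-24)²) = √625 = 25
|P_4P_1| = √((-35)² + (-12)²) = √1369 = 37
Perimeter = 17 + 29 + 25 + 37 = 108.

108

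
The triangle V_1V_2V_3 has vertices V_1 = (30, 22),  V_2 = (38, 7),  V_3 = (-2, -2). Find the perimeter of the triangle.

98

|V_1V_2| = √((8)² + (-15)²) = √289 = 17
|V_2V_3| = √((-40)² + (-9)²) = √1681 = 41
|V_3V_1| = √((32)² + (24)²) = √1600 = 40
Perimeter = 17 + 41 + 40 = 98.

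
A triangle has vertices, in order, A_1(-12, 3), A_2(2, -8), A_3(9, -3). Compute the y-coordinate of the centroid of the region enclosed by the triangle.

Apply the surveyor's formula. First the cross-terms c_i = x_i·y_{i+1} − x_{i+1}·y_i:
  90, 66, -9  ⇒  2A = 147, A = 73.5.
Then Σ (y_i + y_{i+1})·c_i = -1176, so ȳ = -1176 / (6·73.5) = -8/3.

-8/3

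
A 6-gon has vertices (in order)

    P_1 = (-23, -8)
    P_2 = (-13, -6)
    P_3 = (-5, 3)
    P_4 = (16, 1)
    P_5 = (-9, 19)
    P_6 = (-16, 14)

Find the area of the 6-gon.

426.5

Σ = (34) + (-69) + (-53) + (313) + (178) + (450) = 853
Area = |Σ|/2 = 426.5.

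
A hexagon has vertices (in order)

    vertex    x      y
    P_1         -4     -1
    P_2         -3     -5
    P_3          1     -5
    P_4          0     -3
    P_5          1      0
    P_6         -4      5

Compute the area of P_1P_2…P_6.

Apply the shoelace (surveyor's) formula: 2A = Σ (x_i·y_{i+1} − x_{i+1}·y_i), indices taken mod 6.
Σ = (17) + (20) + (-3) + (3) + (5) + (24) = 66
Area = |Σ|/2 = 33.

33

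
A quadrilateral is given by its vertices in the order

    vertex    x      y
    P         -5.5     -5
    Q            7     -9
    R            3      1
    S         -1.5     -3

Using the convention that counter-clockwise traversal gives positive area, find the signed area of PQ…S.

51

Σ = (84.5) + (34) + (-7.5) + (-9) = 102
Signed area = Σ/2 = 51 (positive ⇒ counter-clockwise traversal).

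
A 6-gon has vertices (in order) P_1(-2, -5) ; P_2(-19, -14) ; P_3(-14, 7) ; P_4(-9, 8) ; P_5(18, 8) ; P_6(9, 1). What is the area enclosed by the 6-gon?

Apply the shoelace formula: 2A = Σ (x_i·y_{i+1} − x_{i+1}·y_i), indices taken mod 6.
P_1→P_2: (-2)(-14) − (-19)(-5) = -67
P_2→P_3: (-19)(7) − (-14)(-14) = -329
P_3→P_4: (-14)(8) − (-9)(7) = -49
P_4→P_5: (-9)(8) − (18)(8) = -216
P_5→P_6: (18)(1) − (9)(8) = -54
P_6→P_1: (9)(-5) − (-2)(1) = -43
Σ = -758
Area = |Σ|/2 = 379.

379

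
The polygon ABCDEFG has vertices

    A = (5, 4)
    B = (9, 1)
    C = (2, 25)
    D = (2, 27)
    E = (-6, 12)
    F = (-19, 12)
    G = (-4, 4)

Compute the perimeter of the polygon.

88

|AB| = √((4)² + (-3)²) = √25 = 5
|BC| = √((-7)² + (24)²) = √625 = 25
|CD| = √((0)² + (2)²) = √4 = 2
|DE| = √((-8)² + (-15)²) = √289 = 17
|EF| = √((-13)² + (0)²) = √169 = 13
|FG| = √((15)² + (-8)²) = √289 = 17
|GA| = √((9)² + (0)²) = √81 = 9
Perimeter = 5 + 25 + 2 + 17 + 13 + 17 + 9 = 88.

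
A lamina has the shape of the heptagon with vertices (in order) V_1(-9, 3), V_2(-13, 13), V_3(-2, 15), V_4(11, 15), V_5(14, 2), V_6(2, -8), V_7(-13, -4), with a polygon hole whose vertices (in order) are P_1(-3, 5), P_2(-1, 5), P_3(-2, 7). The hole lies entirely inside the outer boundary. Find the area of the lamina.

464.5

Outer boundary:
Cross-terms: -78, -169, -195, -188, -116, -112, -75  ⇒  Σ = -933
Area = |Σ|/2 = 466.5.
Hole:
Apply the shoelace formula: 2A = Σ (x_i·y_{i+1} − x_{i+1}·y_i), indices taken mod 3.
P_1→P_2: (-3)(5) − (-1)(5) = -10
P_2→P_3: (-1)(7) − (-2)(5) = 3
P_3→P_1: (-2)(5) − (-3)(7) = 11
Σ = 4
Area = |Σ|/2 = 2.
Net area = 466.5 − 2 = 464.5.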